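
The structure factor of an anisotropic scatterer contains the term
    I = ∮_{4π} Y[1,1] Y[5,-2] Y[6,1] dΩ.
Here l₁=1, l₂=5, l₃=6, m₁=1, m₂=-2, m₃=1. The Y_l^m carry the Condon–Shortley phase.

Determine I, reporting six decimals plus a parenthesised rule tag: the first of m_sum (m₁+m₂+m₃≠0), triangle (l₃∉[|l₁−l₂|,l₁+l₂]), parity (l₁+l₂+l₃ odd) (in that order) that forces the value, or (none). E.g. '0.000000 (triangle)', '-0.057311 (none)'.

m-sum 0 ✓  L=12 even ✓  4≤6≤6 ✓
Π(2lᵢ+1) = 3×11×13 = 429
triangle coeff Δ(1,5,6) = 1/858
Σ_t [0,0]: t=0:+1/14400 = 1/14400
(3j)²=6/143 [(1 5 6; 0 0 0)], sign=+1
Σ_t [0,0]: t=0:+1/60480 = 1/60480
(3j)²=5/429 [(1 5 6; 1 -2 1)], sign=-1
⇒ 4πI² = 30/143
I = (-1)√(30/143/(4π)) = -0.12920749
No selection rule forces the value: the integral is nonzero (none).

-0.129207 (none)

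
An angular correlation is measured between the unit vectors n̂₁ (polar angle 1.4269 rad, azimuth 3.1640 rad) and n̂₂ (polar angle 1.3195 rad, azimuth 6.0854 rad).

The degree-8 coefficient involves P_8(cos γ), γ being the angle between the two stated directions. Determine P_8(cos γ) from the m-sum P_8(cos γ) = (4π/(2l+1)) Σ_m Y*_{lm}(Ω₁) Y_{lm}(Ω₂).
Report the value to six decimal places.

Expand P_8 via completeness: Σ_{m} conj(Y_{8,m}) at Ω₁ times Y_{8,m} at Ω₂ —
  [-8]  conj(Y_{8,-8})(Ω₁) = 0.46672 + 0.08457j ; Y_{8,-8}(Ω₂) = -0.00459 + 0.39927j ; Δ = -0.03591 + 0.18596j
  [-7]  conj(Y_{8,-7})(Ω₁) = -0.27154 - 0.04294j ; Y_{8,-7}(Ω₂) = 0.07595 + 0.40294j ; Δ = -0.00332 - 0.11267j
  [-6]  conj(Y_{8,-6})(Ω₁) = -0.24237 - 0.03278j ; Y_{8,-6}(Ω₂) = -0.00845 - 0.02090j ; Δ = 0.00136 + 0.00534j
  [-5]  conj(Y_{8,-5})(Ω₁) = 0.29610 + 0.03331j ; Y_{8,-5}(Ω₂) = -0.19634 - 0.29846j ; Δ = -0.04819 - 0.09491j
  [-4]  conj(Y_{8,-4})(Ω₁) = 0.15929 + 0.01432j ; Y_{8,-4}(Ω₂) = -0.07517 - 0.07604j ; Δ = -0.01089 - 0.01319j
  [-3]  conj(Y_{8,-3})(Ω₁) = -0.30064 - 0.02024j ; Y_{8,-3}(Ω₂) = 0.25223 + 0.17011j ; Δ = -0.07239 - 0.05625j
  [-2]  conj(Y_{8,-2})(Ω₁) = -0.12012 - 0.00539j ; Y_{8,-2}(Ω₂) = 0.14731 + 0.06151j ; Δ = -0.01736 - 0.00818j
  [-1]  conj(Y_{8,-1})(Ω₁) = 0.30084 + 0.00674j ; Y_{8,-1}(Ω₂) = -0.27044 - 0.05420j ; Δ = -0.08100 - 0.01813j
  [+0]  conj(Y_{8,0})(Ω₁) = 0.10829 + 0.00000j ; Y_{8,0}(Ω₂) = -0.17409 + 0.00000j ; Δ = -0.01885 + 0.00000j
  [+1]  conj(Y_{8,1})(Ω₁) = -0.30084 + 0.00674j ; Y_{8,1}(Ω₂) = 0.27044 - 0.05420j ; Δ = -0.08100 + 0.01813j
  [+2]  conj(Y_{8,2})(Ω₁) = -0.12012 + 0.00539j ; Y_{8,2}(Ω₂) = 0.14731 - 0.06151j ; Δ = -0.01736 + 0.00818j
  [+3]  conj(Y_{8,3})(Ω₁) = 0.30064 - 0.02024j ; Y_{8,3}(Ω₂) = -0.25223 + 0.17011j ; Δ = -0.07239 + 0.05625j
  [+4]  conj(Y_{8,4})(Ω₁) = 0.15929 - 0.01432j ; Y_{8,4}(Ω₂) = -0.07517 + 0.07604j ; Δ = -0.01089 + 0.01319j
  [+5]  conj(Y_{8,5})(Ω₁) = -0.29610 + 0.03331j ; Y_{8,5}(Ω₂) = 0.19634 - 0.29846j ; Δ = -0.04819 + 0.09491j
  [+6]  conj(Y_{8,6})(Ω₁) = -0.24237 + 0.03278j ; Y_{8,6}(Ω₂) = -0.00845 + 0.02090j ; Δ = 0.00136 - 0.00534j
  [+7]  conj(Y_{8,7})(Ω₁) = 0.27154 - 0.04294j ; Y_{8,7}(Ω₂) = -0.07595 + 0.40294j ; Δ = -0.00332 + 0.11267j
  [+8]  conj(Y_{8,8})(Ω₁) = 0.46672 - 0.08457j ; Y_{8,8}(Ω₂) = -0.00459 - 0.39927j ; Δ = -0.03591 - 0.18596j
Total Σ_m = -0.55424 + 0.00000j. Multiply by 0.739198: -0.40969 + 0.00000j. P_8(cos γ) = -0.409690

-0.409690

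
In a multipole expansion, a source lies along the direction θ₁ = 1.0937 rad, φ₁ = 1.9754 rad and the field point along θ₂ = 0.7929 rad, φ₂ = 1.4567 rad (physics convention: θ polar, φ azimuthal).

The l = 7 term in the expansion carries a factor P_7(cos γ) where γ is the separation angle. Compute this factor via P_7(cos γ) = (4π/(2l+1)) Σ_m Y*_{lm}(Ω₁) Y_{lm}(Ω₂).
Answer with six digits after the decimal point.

Expand P_7 via completeness: Σ_{m} conj(Y_{7,m}) at Ω₁ times Y_{7,m} at Ω₂ —
  m=-7: (0.06646 + 0.20793j) × (-0.03336 + 0.03248j) = -0.00897 - 0.00478j  (running Σ = -0.00897 - 0.00478j)
  m=-6: (0.31909 - 0.27648j) × (-0.13296 - 0.10853j) = -0.07243 + 0.00213j  (running Σ = -0.08140 - 0.00265j)
  m=-5: (-0.31792 - 0.15444j) × (0.19642 - 0.30612j) = -0.10972 + 0.06699j  (running Σ = -0.19113 + 0.06434j)
  m=-4: (0.00258 - 0.05424j) × (0.40513 + 0.19890j) = 0.01183 - 0.02146j  (running Σ = -0.17929 + 0.04288j)
  m=-3: (-0.33126 + 0.12355j) × (-0.06955 + 0.19519j) = -0.00108 - 0.07325j  (running Σ = -0.18037 - 0.03037j)
  m=-2: (0.07187 + 0.07537j) × (0.24369 + 0.05659j) = 0.01325 + 0.02243j  (running Σ = -0.16712 - 0.00794j)
  m=-1: (-0.12239 + 0.28580j) × (-0.03797 + 0.33137j) = -0.09006 - 0.05141j  (running Σ = -0.25718 - 0.05935j)
  m=0: (0.14522 + 0.00000j) × (0.15785 + 0.00000j) = 0.02292 + 0.00000j  (running Σ = -0.23426 - 0.05935j)
  m=1: (0.12239 + 0.28580j) × (0.03797 + 0.33137j) = -0.09006 + 0.05141j  (running Σ = -0.32431 - 0.00794j)
  m=2: (0.07187 - 0.07537j) × (0.24369 - 0.05659j) = 0.01325 - 0.02243j  (running Σ = -0.31107 - 0.03037j)
  m=3: (0.33126 + 0.12355j) × (0.06955 + 0.19519j) = -0.00108 + 0.07325j  (running Σ = -0.31214 + 0.04288j)
  m=4: (0.00258 + 0.05424j) × (0.40513 - 0.19890j) = 0.01183 + 0.02146j  (running Σ = -0.30031 + 0.06434j)
  m=5: (0.31792 - 0.15444j) × (-0.19642 - 0.30612j) = -0.10972 - 0.06699j  (running Σ = -0.41003 - 0.00265j)
  m=6: (0.31909 + 0.27648j) × (-0.13296 + 0.10853j) = -0.07243 - 0.00213j  (running Σ = -0.48246 - 0.00478j)
  m=7: (-0.06646 + 0.20793j) × (0.03336 + 0.03248j) = -0.00897 + 0.00478j  (running Σ = -0.49143 - 0.00000j)
Accumulated sum -0.49143 - 0.00000j; after 4π/(2l+1) scaling, -0.41170 - 0.00000j ⇒ P_7 = -0.411703

-0.411703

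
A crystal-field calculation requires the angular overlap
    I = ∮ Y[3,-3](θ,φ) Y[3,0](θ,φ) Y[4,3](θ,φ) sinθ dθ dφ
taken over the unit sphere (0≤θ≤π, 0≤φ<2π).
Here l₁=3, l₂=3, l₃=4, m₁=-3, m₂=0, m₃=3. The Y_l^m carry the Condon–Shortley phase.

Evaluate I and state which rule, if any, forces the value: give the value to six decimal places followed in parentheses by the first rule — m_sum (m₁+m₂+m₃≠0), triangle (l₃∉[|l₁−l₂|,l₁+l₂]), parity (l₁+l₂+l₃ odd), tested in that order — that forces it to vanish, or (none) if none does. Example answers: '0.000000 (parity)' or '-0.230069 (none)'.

Checks pass: Σm=0; 10 even; l₃=4∈[0,6].
(2·3+1)(2·3+1)(2·4+1) = 441
Δ: 2! 4! 4! / 11! → 1/34650
sum: t=0:+1/72 t=1:−1/16 t=2:+1/72 = -5/144
3j²(3 3 4; 0 0 0) = Δ·Π!·Σ² = 2/77  (sign -1)
sum: t=2:+1/288 = 1/288
3j²(3 3 4; -3 0 3) = Δ·Π!·Σ² = 1/22  (sign -1)
combine: 4πI² = 441·2/77·1/22 = 63/121
take √, sign +1: I = 0.20355073
No selection rule forces the value: the integral is nonzero (none).

0.203551 (none)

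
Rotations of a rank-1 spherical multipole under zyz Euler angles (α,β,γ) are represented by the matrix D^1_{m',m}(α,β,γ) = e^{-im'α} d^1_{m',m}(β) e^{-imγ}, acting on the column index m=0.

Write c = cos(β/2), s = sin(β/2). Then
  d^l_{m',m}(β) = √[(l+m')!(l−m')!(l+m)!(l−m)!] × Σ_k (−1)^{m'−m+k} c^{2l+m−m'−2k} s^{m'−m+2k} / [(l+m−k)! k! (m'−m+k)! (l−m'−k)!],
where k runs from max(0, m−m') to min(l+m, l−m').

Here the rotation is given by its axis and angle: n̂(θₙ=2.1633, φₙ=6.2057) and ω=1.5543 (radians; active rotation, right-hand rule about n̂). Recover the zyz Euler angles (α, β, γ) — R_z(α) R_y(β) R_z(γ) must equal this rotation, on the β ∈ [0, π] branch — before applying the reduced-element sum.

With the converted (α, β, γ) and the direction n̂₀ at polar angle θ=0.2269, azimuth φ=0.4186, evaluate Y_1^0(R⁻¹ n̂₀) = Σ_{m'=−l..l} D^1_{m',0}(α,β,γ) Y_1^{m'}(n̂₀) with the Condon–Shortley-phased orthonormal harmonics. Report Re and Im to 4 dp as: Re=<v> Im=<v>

Axis–angle → zyz. n̂ = (sinθₙcosφₙ, sinθₙsinφₙ, cosθₙ) = (+0.827056, -0.064213, -0.558440), ω = 1.5543.
R = I cosω + sinω [n̂]ₓ + (1−cosω) n̂n̂ᵀ gives
  R = [+0.689234, +0.506132, -0.518447; -0.610596, +0.020551, -0.791676; -0.390038, +0.862211, +0.323206]
β = atan2(√(R₁₃²+R₂₃²), R₃₃) = 1.241681; α = atan2(R₂₃, R₁₃) mod 2π = 4.132596; γ = atan2(R₃₂, −R₃₁) mod 2π = 1.145974
Need the full column D^1_{m',0} for m'=−1..1 at α=4.1326, β=1.2417, γ=1.1460.
cos(β/2)=0.813390, sin(β/2)=0.581719
d^1_{-1,0}: single k=1 term ⇒ +0.669155;  D = -0.366597-0.559799i
d^1_{0,0}: k∈[0..1] ⇒ +0.661603 -0.338397 = +0.323206;  D = +0.323206+0.000000i
d^1_{1,0}: single k=0 term ⇒ -0.669155;  D = +0.366597-0.559799i
Y_1^{m'}(θ=0.2269,φ=0.4186) and Σ D·Y over m':
  (-0.3666-0.5598i)·(+0.0710-0.0316i)  (+0.3232+0.0000i)·(+0.4761+0.0000i)  (+0.3666-0.5598i)·(-0.0710-0.0316i)
Y_1^0(R⁻¹ n̂) = +0.066436+0.000000i

Re=0.0664 Im=0.0000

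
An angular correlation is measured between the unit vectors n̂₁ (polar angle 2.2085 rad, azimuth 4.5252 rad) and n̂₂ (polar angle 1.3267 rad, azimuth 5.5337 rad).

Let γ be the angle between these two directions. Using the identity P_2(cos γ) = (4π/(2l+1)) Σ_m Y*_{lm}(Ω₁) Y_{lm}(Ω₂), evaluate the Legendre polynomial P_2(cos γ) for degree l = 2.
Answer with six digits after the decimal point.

-0.389212

Addition theorem: P_2(cos γ) = (4π/5) Σ_m Y*_{lm}(Ω₁) Y_{lm}(Ω₂), m = −2…2:
  m=-2: (-0.23209 + 0.09119j) × (0.02610 + 0.36277j) = -0.03914 - 0.08182j  (running Σ = -0.03914 - 0.08182j)
  m=-1: (0.06877 + 0.36309j) × (0.13263 + 0.12343j) = -0.03569 + 0.05664j  (running Σ = -0.07483 - 0.02517j)
  m=0: (0.01997 + 0.00000j) × (-0.26013 + 0.00000j) = -0.00520 + 0.00000j  (running Σ = -0.08003 - 0.02517j)
  m=1: (-0.06877 + 0.36309j) × (-0.13263 + 0.12343j) = -0.03569 - 0.05664j  (running Σ = -0.11572 - 0.08182j)
  m=2: (-0.23209 - 0.09119j) × (0.02610 - 0.36277j) = -0.03914 + 0.08182j  (running Σ = -0.15486 + 0.00000j)
Σ over m = -0.15486 + 0.00000j; ×(4π/5) → -0.38921 + 0.00000j. Real part: -0.389212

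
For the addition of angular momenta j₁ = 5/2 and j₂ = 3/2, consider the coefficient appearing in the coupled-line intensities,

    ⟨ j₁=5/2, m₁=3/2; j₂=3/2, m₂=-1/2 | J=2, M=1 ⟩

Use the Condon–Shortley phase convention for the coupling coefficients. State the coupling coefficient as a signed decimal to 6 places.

triangle: 2!*3!*1!/7! = 12/5040
(j±m)!: 4!*1!*1!*2!*3!*1! = 288
prefactor² = (2J+1)*Δ*N² = 24/7
  k=0: +1/(0!*2!*1!*1!*2!*0!) = 1/4
  k=1: −1/(1!*1!*0!*0!*3!*1!) = -1/6
Σ = 1/12  ⇒  CG² = 24/7*(1/12)² = 1/42
CG = +√(1/42) = +0.154303

+0.154303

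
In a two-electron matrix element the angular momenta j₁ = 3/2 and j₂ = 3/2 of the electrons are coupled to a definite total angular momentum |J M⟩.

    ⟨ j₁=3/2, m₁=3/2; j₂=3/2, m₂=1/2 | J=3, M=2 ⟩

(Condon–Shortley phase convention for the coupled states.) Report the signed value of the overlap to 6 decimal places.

j₁+j₂−J=0  J+j₁−j₂=3  J−j₁+j₂=3  j₁+j₂+J+1=7
(j₁±m₁, j₂±m₂, J±M) = (3,0,2,1,5,1)
P² = 72
sum k=0..0:
  [0] +1/12 = 1/12
S = 1/12
C² = P²·S² = 1/2 ; C = +0.707107

+0.707107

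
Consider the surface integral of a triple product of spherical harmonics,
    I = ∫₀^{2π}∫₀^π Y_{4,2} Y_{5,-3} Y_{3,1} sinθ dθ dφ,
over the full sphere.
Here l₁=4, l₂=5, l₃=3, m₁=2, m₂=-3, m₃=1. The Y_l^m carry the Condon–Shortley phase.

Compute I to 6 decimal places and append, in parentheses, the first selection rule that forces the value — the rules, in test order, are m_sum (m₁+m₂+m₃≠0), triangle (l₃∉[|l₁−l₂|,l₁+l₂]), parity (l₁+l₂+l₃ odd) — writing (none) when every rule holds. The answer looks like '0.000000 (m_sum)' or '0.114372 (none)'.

-0.144236 (none)

Rules hold: Σm=0, L=12 even, 1≤3≤9.
N = 9·11·7 = 693
Δ = 6!·2!·4!/13! = 1/180180
Racah Σ t=2..4: t=2:+1/576 t=3:−1/144 t=4:+1/576 = -1/288
⇒ 3j(4 5 3; 0 0 0)² = 20/1001, sgn +1
Racah Σ t=0..2: t=0:+1/5760 t=1:−1/720 t=2:+1/2304 = -1/1280
⇒ 3j(4 5 3; 2 -3 1)² = 27/1430, sgn -1
4πI² = N·(3j₀)²·(3jₘ)² = 486/1859
I = -1·√(0.261431/4π) = -0.14423595
No selection rule forces the value: the integral is nonzero (none).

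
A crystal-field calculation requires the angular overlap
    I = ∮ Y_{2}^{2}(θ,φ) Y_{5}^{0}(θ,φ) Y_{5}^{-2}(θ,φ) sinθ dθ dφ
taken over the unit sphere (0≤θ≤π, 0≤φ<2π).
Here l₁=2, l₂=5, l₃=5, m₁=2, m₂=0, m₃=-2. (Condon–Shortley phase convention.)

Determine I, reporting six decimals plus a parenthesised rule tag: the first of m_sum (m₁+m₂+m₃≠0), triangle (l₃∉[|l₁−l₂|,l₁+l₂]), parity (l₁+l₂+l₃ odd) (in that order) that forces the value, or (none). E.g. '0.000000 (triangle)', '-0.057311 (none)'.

-0.191372 (none)

Checks pass: Σm=0; 12 even; l₃=5∈[3,7].
(2·2+1)(2·5+1)(2·5+1) = 605
Δ: 2! 2! 8! / 13! → 1/38610
sum: t=0:+1/2880 t=1:−1/576 t=2:+1/2880 = -1/960
3j²(2 5 5; 0 0 0) = Δ·Π!·Σ² = 10/429  (sign +1)
sum: t=0:+1/2880 = 1/2880
3j²(2 5 5; 2 0 -2) = Δ·Π!·Σ² = 14/429  (sign -1)
combine: 4πI² = 605·10/429·14/429 = 700/1521
take √, sign -1: I = -0.19137248
No selection rule forces the value: the integral is nonzero (none).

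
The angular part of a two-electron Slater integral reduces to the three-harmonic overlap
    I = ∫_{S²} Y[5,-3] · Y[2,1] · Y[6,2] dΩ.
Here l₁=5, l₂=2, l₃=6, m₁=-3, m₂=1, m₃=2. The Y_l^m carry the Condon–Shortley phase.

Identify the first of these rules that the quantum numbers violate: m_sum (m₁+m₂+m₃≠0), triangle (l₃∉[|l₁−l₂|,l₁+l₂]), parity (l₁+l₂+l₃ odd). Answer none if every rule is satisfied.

m₁+m₂+m₃ = -3 + 1 + 2 = 0  ✓
triangle: |5−2|=3 ≤ l₃=6 ≤ 5+2=7  ✓
parity: l₁+l₂+l₃ = 13 is odd  ✗

parity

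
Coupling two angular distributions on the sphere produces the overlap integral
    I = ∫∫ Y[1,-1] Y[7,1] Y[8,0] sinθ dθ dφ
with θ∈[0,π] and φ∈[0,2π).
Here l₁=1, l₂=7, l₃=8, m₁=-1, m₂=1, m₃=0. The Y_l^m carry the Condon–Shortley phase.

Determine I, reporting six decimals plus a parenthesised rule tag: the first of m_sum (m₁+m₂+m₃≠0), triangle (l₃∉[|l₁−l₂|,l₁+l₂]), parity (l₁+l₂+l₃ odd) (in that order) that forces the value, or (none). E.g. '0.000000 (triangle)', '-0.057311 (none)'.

0.161907 (none)

Rules hold: Σm=0, L=16 even, 6≤8≤8.
N = 3·15·17 = 765
Δ = 0!·2!·14!/17! = 1/2040
Racah Σ t=0..0: t=0:+1/25401600 = 1/25401600
⇒ 3j(1 7 8; 0 0 0)² = 8/255, sgn +1
Racah Σ t=0..0: t=0:+1/58060800 = 1/58060800
⇒ 3j(1 7 8; -1 1 0)² = 7/510, sgn +1
4πI² = N·(3j₀)²·(3jₘ)² = 28/85
I = +1·√(0.329412/4π) = 0.16190663
No selection rule forces the value: the integral is nonzero (none).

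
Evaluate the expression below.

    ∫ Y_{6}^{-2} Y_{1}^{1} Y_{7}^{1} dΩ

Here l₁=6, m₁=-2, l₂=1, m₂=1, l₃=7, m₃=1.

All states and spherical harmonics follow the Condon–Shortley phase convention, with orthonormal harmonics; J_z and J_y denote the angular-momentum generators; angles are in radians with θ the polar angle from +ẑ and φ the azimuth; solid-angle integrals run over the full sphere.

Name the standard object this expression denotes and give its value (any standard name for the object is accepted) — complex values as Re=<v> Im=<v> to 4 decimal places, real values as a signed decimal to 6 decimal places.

Gaunt coefficient, -0.135514

This is a Gaunt coefficient — the integral of a triple product of spherical harmonics over the sphere.
Checks pass: Σm=0; 14 even; l₃=7∈[5,7].
(2·6+1)(2·1+1)(2·7+1) = 585
Δ: 0! 12! 2! / 15! → 1/1365
sum: t=0:+1/518400 = 1/518400
3j²(6 1 7; 0 0 0) = Δ·Π!·Σ² = 7/195  (sign -1)
sum: t=0:+1/1935360 = 1/1935360
3j²(6 1 7; -2 1 1) = Δ·Π!·Σ² = 1/91  (sign +1)
combine: 4πI² = 585·7/195·1/91 = 3/13
take √, sign -1: I = -0.13551395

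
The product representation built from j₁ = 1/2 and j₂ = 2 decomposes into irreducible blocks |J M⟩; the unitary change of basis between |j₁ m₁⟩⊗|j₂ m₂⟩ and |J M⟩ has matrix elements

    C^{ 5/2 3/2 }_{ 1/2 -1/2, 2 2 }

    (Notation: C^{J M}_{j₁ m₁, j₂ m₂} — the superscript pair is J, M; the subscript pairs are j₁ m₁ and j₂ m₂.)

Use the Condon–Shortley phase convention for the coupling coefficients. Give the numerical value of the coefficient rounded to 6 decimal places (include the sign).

+0.447214  (= +√(1/5))

j₁+j₂−J=0  J+j₁−j₂=1  J−j₁+j₂=4  j₁+j₂+J+1=6
(j₁±m₁, j₂±m₂, J±M) = (0,1,4,0,4,1)
P² = 576/5
sum k=0..0:
  [0] +1/24 = 1/24
S = 1/24
C² = P²·S² = 1/5 ; C = +0.447214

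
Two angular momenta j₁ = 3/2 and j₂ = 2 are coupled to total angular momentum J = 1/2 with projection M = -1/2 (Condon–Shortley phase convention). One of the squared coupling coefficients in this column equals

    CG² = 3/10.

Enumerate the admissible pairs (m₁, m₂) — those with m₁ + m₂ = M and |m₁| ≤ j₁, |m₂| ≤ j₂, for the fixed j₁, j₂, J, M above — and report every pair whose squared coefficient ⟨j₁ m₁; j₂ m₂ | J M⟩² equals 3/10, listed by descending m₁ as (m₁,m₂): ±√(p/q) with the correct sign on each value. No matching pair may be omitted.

Admissible pairs with m₁+m₂ = M = -1/2: (-3/2,1), (-1/2,0), (1/2,-1), (3/2,-2)
  (m₁,m₂)=(3/2,-2): CG² = 2/5, CG = +√(2/5)
  (m₁,m₂)=(1/2,-1): CG² = 3/10, CG = −√(3/10)   ← matches the target
  (m₁,m₂)=(-1/2,0): CG² = 1/5, CG = +√(1/5)
  (m₁,m₂)=(-3/2,1): CG² = 1/10, CG = −√(1/10)
Pairs with CG² = 3/10: (1/2,-1): −√(3/10)

(1/2,-1): −√(3/10)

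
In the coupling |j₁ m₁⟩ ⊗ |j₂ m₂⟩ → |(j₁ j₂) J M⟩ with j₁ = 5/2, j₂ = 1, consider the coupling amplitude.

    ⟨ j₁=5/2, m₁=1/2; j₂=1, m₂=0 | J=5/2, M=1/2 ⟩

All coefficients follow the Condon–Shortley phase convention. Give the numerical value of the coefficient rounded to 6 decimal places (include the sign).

+√(1/35) ≈ +0.169031

√[6·1!4!1!/7! · 3!2!1!1!3!2!] = √(144/35)
  +(−1)^0/∏(0,1,2,1,2,0)! = 1/4  (running 1/4)
  +(−1)^1/∏(1,0,1,0,3,1)! = -1/6  (running 1/12)
⟨..|..⟩ = √(144/35)·(1/12) = +0.169031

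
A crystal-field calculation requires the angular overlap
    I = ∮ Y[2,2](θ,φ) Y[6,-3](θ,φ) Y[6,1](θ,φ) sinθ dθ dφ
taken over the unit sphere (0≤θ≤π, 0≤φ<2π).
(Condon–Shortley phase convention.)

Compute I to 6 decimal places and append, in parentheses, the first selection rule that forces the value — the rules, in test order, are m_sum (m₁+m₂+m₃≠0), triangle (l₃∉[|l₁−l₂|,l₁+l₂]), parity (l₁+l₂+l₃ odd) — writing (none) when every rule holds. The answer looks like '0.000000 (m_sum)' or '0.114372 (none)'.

Rules hold: Σm=0, L=14 even, 4≤6≤8.
N = 5·13·13 = 845
Δ = 2!·2!·10!/15! = 1/90090
Racah Σ t=0..2: t=0:+1/69120 t=1:−1/14400 t=2:+1/69120 = -7/172800
⇒ 3j(2 6 6; 0 0 0)² = 14/715, sgn -1
Racah Σ t=0..0: t=0:+1/120960 = 1/120960
⇒ 3j(2 6 6; 2 -3 1)² = 24/1001, sgn -1
4πI² = N·(3j₀)²·(3jₘ)² = 48/121
I = +1·√(0.396694/4π) = 0.17767364
No selection rule forces the value: the integral is nonzero (none).

0.177674 (none)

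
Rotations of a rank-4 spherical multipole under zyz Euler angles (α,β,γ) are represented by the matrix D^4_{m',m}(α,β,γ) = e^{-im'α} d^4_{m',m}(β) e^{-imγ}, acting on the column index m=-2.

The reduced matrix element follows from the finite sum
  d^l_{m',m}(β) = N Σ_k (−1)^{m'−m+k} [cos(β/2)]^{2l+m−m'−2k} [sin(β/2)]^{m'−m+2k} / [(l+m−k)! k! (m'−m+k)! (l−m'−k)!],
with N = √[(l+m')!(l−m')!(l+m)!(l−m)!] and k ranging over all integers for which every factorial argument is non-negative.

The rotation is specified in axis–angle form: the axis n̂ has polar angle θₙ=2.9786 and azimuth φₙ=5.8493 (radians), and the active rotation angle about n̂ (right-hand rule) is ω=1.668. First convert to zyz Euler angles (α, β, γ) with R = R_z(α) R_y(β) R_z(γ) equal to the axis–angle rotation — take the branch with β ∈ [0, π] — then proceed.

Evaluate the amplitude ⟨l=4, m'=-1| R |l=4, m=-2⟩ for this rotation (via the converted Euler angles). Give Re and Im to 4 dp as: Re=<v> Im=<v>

Re=-0.3992 Im=0.2065

Axis–angle → zyz. n̂ = (sinθₙcosφₙ, sinθₙsinφₙ, cosθₙ) = (+0.147236, -0.068219, -0.986746), ω = 1.6680.
R = I cosω + sinω [n̂]ₓ + (1−cosω) n̂n̂ᵀ gives
  R = [-0.073268, +0.971069, -0.227281; -0.993107, -0.091945, -0.072693; -0.091487, +0.220388, +0.971112]
β = atan2(√(R₁₃²+R₂₃²), R₃₃) = 0.240948; α = atan2(R₂₃, R₁₃) mod 2π = 3.451148; γ = atan2(R₃₂, −R₃₁) mod 2π = 1.177326
D^4_{-1,-2}(3.4511,0.2409,1.1773) = e^{-i·-1·3.4511}·d^4_{-1,-2}(0.2409)·e^{-i·-2·1.1773}. Compute d first:
With c≡cos(β/2)=0.992752 and s≡sin(β/2)=0.120183, N=[6·120·2·720]^{1/2}=1018.233765
The bounds max(0,m−m')=0 and min(l+m,l−m')=2 give 3 terms
  k=0: (−1)^1·1018.2338/(240)·0.9928^7·0.1202^1 = -0.484577
  k=1: (−1)^2·1018.2338/(48)·0.9928^5·0.1202^3 = +0.035509
  k=2: (−1)^3·1018.2338/(72)·0.9928^3·0.1202^5 = -0.000347
d^4_{-1,-2}(0.2409) = -0.484577 +0.035509 -0.000347 = -0.449415
Phases: e^{-i·(-1)·3.4511}=-0.952469-0.304635i, e^{-i·(-2)·1.1773}=-0.706015+0.708197i ⇒ D=-0.399170+0.206488i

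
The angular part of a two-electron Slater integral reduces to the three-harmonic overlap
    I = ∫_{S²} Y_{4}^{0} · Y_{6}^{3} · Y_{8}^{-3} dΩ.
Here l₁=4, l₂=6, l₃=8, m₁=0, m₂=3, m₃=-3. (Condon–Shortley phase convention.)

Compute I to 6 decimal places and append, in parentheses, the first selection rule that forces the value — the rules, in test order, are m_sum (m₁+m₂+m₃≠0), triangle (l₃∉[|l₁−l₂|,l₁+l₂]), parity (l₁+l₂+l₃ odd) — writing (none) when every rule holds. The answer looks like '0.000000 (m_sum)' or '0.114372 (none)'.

0.019164 (none)

Checks pass: Σm=0; 18 even; l₃=8∈[2,10].
(2·4+1)(2·6+1)(2·8+1) = 1989
Δ: 2! 6! 10! / 19! → 1/23279256
sum: t=0:+1/1658880 t=1:−1/518400 t=2:+1/1658880 = -1/1382400
3j²(4 6 8; 0 0 0) = Δ·Π!·Σ² = 504/46189  (sign -1)
sum: t=0:+1/34836480 t=1:−1/2903040 t=2:+1/2903040 = 1/34836480
3j²(4 6 8; 0 3 -3) = Δ·Π!·Σ² = 25/117572  (sign -1)
combine: 4πI² = 1989·504/46189·25/117572 = 4050/877591
take √, sign +1: I = 0.01916357
No selection rule forces the value: the integral is nonzero (none).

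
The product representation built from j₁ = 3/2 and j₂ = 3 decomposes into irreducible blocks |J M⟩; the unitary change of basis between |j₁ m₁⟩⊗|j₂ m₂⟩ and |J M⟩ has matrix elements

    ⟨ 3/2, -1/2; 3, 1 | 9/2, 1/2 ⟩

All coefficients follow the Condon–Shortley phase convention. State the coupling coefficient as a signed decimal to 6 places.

+√(5/14) ≈ +0.597614

√[10·0!3!6!/10! · 1!2!4!2!5!4!] = √(23040/7)
  +(−1)^0/∏(0,0,2,4,1,2)! = 1/96  (running 1/96)
⟨..|..⟩ = √(23040/7)·(1/96) = +0.597614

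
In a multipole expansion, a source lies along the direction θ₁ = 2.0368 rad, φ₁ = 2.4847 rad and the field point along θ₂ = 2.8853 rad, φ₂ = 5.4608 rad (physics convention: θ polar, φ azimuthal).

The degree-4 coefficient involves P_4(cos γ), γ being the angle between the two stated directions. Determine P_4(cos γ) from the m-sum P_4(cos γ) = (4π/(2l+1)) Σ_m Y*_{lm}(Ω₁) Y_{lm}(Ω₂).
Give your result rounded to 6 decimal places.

Expand P_4 via completeness: Σ_{m} conj(Y_{4,m}) at Ω₁ times Y_{4,m} at Ω₂ —
  term(m=-4) = +0.000406+0.000317i   from Y*(Ω₁)=-0.245459-0.138598i, Y(Ω₂)=-0.001807-0.000269i
  term(m=-3) = -0.006954-0.003767i   from Y*(Ω₁)=-0.156112-0.369361i, Y(Ω₂)=+0.015405-0.012316i
  term(m=-2) = +0.012448+0.004278i   from Y*(Ω₁)=+0.028043-0.106700i, Y(Ω₂)=-0.008818+0.118983i
  term(m=-1) = +0.122409+0.020445i   from Y*(Ω₁)=-0.238623+0.184012i, Y(Ω₂)=-0.280254-0.301793i
  term(m=+0) = -0.101681-0.000000i   from Y*(Ω₁)=-0.172440-0.000000i, Y(Ω₂)=+0.589661+0.000000i
  term(m=+1) = +0.122409-0.020445i   from Y*(Ω₁)=+0.238623+0.184012i, Y(Ω₂)=+0.280254-0.301793i
  term(m=+2) = +0.012448-0.004278i   from Y*(Ω₁)=+0.028043+0.106700i, Y(Ω₂)=-0.008818-0.118983i
  term(m=+3) = -0.006954+0.003767i   from Y*(Ω₁)=+0.156112-0.369361i, Y(Ω₂)=-0.015405-0.012316i
  term(m=+4) = +0.000406-0.000317i   from Y*(Ω₁)=-0.245459+0.138598i, Y(Ω₂)=-0.001807+0.000269i
Total Σ_m = +0.154937+0.000000i. Multiply by 1.396263: +0.216333+0.000000i. P_4(cos γ) = 0.216333

0.216333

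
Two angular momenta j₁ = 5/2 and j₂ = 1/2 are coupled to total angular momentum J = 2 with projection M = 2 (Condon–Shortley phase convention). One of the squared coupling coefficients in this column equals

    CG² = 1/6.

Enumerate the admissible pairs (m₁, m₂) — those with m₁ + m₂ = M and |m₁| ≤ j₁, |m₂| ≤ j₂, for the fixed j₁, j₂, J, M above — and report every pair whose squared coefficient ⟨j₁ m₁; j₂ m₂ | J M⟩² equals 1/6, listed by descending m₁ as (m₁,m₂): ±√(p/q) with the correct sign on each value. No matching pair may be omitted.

(3/2,1/2): −√(1/6)

Admissible pairs with m₁+m₂ = M = 2: (3/2,1/2), (5/2,-1/2)
  (m₁,m₂)=(5/2,-1/2): CG² = 5/6, CG = +√(5/6)
  (m₁,m₂)=(3/2,1/2): CG² = 1/6, CG = −√(1/6)   ← matches the target
Pairs with CG² = 1/6: (3/2,1/2): −√(1/6)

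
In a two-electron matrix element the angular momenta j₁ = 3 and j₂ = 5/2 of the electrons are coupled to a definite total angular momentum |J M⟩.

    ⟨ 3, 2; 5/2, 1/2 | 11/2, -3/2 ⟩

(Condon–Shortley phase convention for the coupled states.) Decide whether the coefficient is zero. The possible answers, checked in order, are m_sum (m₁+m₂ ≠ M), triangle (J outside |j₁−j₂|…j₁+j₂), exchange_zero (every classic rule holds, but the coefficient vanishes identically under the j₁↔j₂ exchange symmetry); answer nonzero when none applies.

m_sum

m-sum: m₁+m₂ = 2+1/2 = 5/2, M = -3/2  ✗ ⇒ coefficient is 0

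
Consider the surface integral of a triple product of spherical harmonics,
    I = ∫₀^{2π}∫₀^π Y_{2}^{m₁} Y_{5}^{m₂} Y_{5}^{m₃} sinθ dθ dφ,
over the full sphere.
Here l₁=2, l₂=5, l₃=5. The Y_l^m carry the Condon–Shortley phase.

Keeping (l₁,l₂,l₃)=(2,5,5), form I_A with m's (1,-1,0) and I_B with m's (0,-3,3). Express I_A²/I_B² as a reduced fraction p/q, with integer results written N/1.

l's match ⇒ only the (l;m) 3-j factors differ between A and B.
A: triangle coeff Δ(2,5,5) = 1/38610; Σ_t [0,1]: t=0:+1/1152 t=1:−1/1440 = 1/5760; (3j)²=1/858 [(2 5 5; 1 -1 0)], sign=-1
B: triangle coeff Δ(2,5,5) = 1/38610; Σ_t [0,2]: t=0:+1/5760 t=1:−1/5040 t=2:+1/161280 = -1/53760; (3j)²=1/4290 [(2 5 5; 0 -3 3)], sign=-1
I_A²/I_B² = (1/858)/(1/4290) = 5/1

5/1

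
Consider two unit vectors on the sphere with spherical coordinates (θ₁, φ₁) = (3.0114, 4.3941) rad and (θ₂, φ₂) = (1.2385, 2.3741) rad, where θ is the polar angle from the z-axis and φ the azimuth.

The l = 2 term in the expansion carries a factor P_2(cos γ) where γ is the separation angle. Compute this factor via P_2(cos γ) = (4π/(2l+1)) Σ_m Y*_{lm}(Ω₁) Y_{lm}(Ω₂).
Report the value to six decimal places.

Term-by-term m-sum for l=2 (normalisation 4π/5 = 2.513274):
  term(m=-2) = -0.00140 - 0.00176j   from Y*(Ω₁)=-0.00524 + 0.00387j, Y(Ω₂)=0.01236 + 0.34495j
  term(m=-1) = 0.01029 - 0.02134j   from Y*(Ω₁)=0.03112 + 0.09445j, Y(Ω₂)=-0.17144 - 0.16541j
  term(m=+0) = -0.13201 + 0.00000j   from Y*(Ω₁)=0.61484 + 0.00000j, Y(Ω₂)=-0.21470 + 0.00000j
  term(m=+1) = 0.01029 + 0.02134j   from Y*(Ω₁)=-0.03112 + 0.09445j, Y(Ω₂)=0.17144 - 0.16541j
  term(m=+2) = -0.00140 + 0.00176j   from Y*(Ω₁)=-0.00524 - 0.00387j, Y(Ω₂)=0.01236 - 0.34495j
Total Σ_m = -0.11423 + 0.00000j. Multiply by 2.513274: -0.28709 + 0.00000j. P_2(cos γ) = -0.287094

-0.287094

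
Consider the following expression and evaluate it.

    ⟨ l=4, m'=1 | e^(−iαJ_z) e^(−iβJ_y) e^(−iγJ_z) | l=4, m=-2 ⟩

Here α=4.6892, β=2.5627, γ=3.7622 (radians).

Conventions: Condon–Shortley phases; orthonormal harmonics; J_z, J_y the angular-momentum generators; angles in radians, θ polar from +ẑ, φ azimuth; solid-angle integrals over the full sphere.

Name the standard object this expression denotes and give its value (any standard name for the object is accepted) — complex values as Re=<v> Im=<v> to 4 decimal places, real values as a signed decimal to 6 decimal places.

This is a Wigner D-matrix element — the rotation-matrix element ⟨l m'| R(α,β,γ) |l m⟩ in the angular-momentum basis.
Split into d^4_{1,-2}(β=2.5627) × two z-phases.
With c≡cos(β/2)=0.285422 and s≡sin(β/2)=0.958402, N=[120·6·2·720]^{1/2}=1018.233765
Admissible k: 0..2 (factorial args all ≥0)
  k=0: (−1)^3·1018.2338/(72)·0.2854^5·0.9584^3 = -0.023583
  k=1: (−1)^4·1018.2338/(48)·0.2854^3·0.9584^5 = +0.398846
  k=2: (−1)^5·1018.2338/(240)·0.2854^1·0.9584^7 = -0.899409
d^4_{1,-2}(2.5627) = -0.023583 +0.398846 -0.899409 = -0.524145
D = (-0.023187+0.999731i)·(-0.524145)·(+0.323647+0.946178i) = +0.499735-0.158093i

Wigner D-matrix element, Re=0.4997 Im=-0.1581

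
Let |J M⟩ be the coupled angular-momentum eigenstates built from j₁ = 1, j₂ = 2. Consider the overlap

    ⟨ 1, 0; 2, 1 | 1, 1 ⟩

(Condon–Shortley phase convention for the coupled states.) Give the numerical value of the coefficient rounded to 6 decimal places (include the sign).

-0.547723

√[3·2!0!2!/5! · 1!1!3!1!2!0!] = √(6/5)
  +(−1)^1/∏(1,1,0,2,0,0)! = -1/2  (running -1/2)
⟨..|..⟩ = √(6/5)·(-1/2) = -0.547723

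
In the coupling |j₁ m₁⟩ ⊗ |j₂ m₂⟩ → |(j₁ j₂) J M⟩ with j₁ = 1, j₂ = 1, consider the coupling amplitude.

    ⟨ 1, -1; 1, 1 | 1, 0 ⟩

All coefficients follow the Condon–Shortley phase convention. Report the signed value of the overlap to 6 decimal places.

√[3·1!1!1!/4! · 0!2!2!0!1!1!] = √(1/2)
  +(−1)^1/∏(1,0,1,1,0,0)! = -1  (running -1)
⟨..|..⟩ = √(1/2)·(-1) = -0.707107

−√(1/2) ≈ -0.707107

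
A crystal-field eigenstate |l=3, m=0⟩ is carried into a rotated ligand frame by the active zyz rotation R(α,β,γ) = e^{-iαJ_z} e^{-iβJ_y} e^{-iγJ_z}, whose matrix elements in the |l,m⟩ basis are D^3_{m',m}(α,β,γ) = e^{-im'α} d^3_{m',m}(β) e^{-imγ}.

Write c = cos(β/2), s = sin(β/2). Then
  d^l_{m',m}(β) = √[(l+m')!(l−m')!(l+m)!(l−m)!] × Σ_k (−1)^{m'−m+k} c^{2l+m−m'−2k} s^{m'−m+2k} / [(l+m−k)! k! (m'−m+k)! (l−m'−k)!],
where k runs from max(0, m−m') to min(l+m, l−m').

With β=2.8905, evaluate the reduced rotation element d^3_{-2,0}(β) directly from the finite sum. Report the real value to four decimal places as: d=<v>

d^3_{-2,0}(β=2.8905) via the finite sum:
With c≡cos(β/2)=0.125217 and s≡sin(β/2)=0.992129, N=[1·120·6·6]^{1/2}=65.726707
k: max(0,(0)−(-2))=2 … min(3+(0),3−(-2))=3
  k=2: (−1)^0·65.7267/(12)·0.1252^4·0.9921^2 = +0.001325
  k=3: (−1)^1·65.7267/(12)·0.1252^2·0.9921^4 = -0.083207
d^3_{-2,0}(2.8905) = +0.001325 -0.083207 = -0.081881

d=-0.0819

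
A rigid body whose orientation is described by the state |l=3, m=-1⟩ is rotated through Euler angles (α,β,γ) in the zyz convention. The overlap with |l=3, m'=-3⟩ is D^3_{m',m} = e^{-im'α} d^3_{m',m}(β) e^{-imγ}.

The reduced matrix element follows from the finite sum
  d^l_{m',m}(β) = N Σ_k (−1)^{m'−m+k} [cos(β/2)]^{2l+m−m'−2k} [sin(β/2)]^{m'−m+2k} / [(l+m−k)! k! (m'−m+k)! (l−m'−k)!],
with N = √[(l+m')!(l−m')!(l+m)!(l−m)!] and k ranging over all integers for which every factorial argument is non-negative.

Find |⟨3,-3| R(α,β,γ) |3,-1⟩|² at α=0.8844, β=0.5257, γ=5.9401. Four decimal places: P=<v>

First d^3_{-3,-1}(β=0.5257), then the phase factors e^{-i(-3)α} and e^{-i(-1)γ}:
c=cos(0.525700/2)=0.965653, s=sin(0.525700/2)=0.259834; N=√[1·720·2·24]=185.903201
Admissible k: 2..2 (factorial args all ≥0)
  k=2: (−1)^0·185.9032/(48)·0.9657^4·0.2598^2 = +0.227364
d^3_{-3,-1}(0.5257) = +0.227364
|D^3_{-3,-1}|² = |d^3_{-3,-1}(β)|² = (+0.227364)² = 0.051694 (the z-rotation phases have unit modulus)

P=0.0517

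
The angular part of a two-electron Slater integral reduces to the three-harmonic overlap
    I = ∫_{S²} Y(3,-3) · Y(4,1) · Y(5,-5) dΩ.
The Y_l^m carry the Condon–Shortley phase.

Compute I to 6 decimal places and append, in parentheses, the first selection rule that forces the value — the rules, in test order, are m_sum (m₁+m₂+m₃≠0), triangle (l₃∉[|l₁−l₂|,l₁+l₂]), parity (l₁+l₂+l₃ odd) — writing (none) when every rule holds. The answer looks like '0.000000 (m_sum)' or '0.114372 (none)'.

m-sum = -3 + 1 − 5 = -7 ≠ 0 ⇒ I = 0

0.000000 (m_sum)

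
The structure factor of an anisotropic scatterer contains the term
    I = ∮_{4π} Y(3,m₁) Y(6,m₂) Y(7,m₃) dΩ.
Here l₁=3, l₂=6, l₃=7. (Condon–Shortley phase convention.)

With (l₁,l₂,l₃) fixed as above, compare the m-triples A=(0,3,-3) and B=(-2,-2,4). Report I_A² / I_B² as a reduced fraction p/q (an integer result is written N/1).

3/110

Shared (l₁,l₂,l₃)=(3,6,7): N and (l;000)² cancel in I_A²/I_B².
A: Δ = 2!·4!·10!/17! = 1/2042040; Racah Σ t=0..2: t=0:+1/4354560 t=1:−1/322560 t=2:+1/362880 = -1/8709120; ⇒ 3j(3 6 7; 0 3 -3)² = 3/68068, sgn -1
B: Δ = 2!·4!·10!/17! = 1/2042040; Racah Σ t=1..2: t=1:−1/725760 t=2:+1/967680 = -1/2903040; ⇒ 3j(3 6 7; -2 -2 4)² = 5/3094, sgn +1
I_A²/I_B² = (3/68068)/(5/3094) = 3/110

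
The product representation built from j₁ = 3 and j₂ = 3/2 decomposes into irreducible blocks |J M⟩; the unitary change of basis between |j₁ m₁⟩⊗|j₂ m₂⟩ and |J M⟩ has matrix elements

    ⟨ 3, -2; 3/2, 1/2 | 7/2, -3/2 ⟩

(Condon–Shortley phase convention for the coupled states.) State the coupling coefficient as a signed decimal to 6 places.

j₁+j₂−J=1  J+j₁−j₂=5  J−j₁+j₂=2  j₁+j₂+J+1=9
(j₁±m₁, j₂±m₂, J±M) = (1,5,2,1,2,5)
P² = 6400/21
sum k=0..1:
  [0] +1/240 = 1/240
  [1] −1/24 = -1/24
S = -3/80
C² = P²·S² = 3/7 ; C = -0.654654

−√(3/7) = -0.654654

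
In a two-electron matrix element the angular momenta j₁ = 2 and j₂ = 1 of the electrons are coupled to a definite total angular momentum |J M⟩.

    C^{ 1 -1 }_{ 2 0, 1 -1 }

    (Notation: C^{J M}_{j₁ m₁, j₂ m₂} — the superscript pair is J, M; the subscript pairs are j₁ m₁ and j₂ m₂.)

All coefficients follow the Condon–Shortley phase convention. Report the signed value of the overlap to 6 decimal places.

j₁+j₂−J=2  J+j₁−j₂=2  J−j₁+j₂=0  j₁+j₂+J+1=5
(j₁±m₁, j₂±m₂, J±M) = (2,2,0,2,0,2)
P² = 8/5
sum k=0..0:
  [0] +1/4 = 1/4
S = 1/4
C² = P²·S² = 1/10 ; C = +0.316228

+0.316228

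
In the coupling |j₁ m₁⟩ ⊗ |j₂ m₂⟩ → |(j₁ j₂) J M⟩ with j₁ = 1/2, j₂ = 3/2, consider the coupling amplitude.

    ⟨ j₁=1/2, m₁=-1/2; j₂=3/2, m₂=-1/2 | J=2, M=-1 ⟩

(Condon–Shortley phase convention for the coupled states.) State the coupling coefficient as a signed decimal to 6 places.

+0.866025  (= +√(3/4))

triangle: 0!*1!*3!/5! = 6/120
(j±m)!: 0!*1!*1!*2!*1!*3! = 12
prefactor² = (2J+1)*Δ*N² = 3
  k=0: +1/(0!*0!*1!*1!*0!*2!) = 1/2
Σ = 1/2  ⇒  CG² = 3*(1/2)² = 3/4
CG = +√(3/4) = +0.866025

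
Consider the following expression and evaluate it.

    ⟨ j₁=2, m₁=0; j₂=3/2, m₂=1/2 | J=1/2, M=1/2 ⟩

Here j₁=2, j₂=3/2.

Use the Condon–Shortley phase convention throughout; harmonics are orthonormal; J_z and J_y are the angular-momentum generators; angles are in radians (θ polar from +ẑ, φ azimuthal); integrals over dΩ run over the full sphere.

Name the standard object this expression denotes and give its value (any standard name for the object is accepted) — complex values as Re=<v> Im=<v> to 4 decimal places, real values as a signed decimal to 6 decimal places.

Clebsch–Gordan coefficient, +√(1/5) ≈ +0.447214

This is a Clebsch–Gordan (vector-coupling) coefficient.
√[2·3!1!0!/5! · 2!2!2!1!1!0!] = √(4/5)
  +(−1)^2/∏(2,1,0,0,1,0)! = 1/2  (running 1/2)
⟨..|..⟩ = √(4/5)·(1/2) = +0.447214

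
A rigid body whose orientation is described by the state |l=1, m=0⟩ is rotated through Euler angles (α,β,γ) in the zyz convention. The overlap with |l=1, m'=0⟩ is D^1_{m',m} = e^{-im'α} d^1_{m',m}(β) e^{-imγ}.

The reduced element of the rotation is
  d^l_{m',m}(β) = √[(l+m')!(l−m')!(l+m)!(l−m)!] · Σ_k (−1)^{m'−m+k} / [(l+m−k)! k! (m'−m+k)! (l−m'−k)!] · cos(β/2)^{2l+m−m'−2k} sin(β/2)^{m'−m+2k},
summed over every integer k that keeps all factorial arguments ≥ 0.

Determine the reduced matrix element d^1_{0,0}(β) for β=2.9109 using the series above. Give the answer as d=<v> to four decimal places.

d^1_{0,0}(β=2.9109) via the finite sum:
With c≡cos(β/2)=0.115091 and s≡sin(β/2)=0.993355, N=[1·1·1·1]^{1/2}=1.000000
k: max(0,(0)−(0))=0 … min(1+(0),1−(0))=1
  k=0: (−1)^0·1.0000/(1)·0.1151^2·0.9934^0 = +0.013246
  k=1: (−1)^1·1.0000/(1)·0.1151^0·0.9934^2 = -0.986754
d^1_{0,0}(2.9109) = +0.013246 -0.986754 = -0.973508

d=-0.9735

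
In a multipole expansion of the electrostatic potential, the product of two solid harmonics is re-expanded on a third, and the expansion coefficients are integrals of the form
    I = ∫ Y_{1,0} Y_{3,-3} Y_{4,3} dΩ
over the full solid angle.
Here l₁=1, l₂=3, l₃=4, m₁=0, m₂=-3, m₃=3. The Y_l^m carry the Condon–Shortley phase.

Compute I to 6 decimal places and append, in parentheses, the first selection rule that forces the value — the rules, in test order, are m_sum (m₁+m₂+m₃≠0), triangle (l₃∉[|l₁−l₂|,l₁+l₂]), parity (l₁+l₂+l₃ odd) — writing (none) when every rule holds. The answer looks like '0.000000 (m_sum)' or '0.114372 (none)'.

-0.162868 (none)

Checks pass: Σm=0; 8 even; l₃=4∈[2,4].
(2·1+1)(2·3+1)(2·4+1) = 189
Δ: 0! 2! 6! / 9! → 1/252
sum: t=0:+1/36 = 1/36
3j²(1 3 4; 0 0 0) = Δ·Π!·Σ² = 4/63  (sign +1)
sum: t=0:+1/720 = 1/720
3j²(1 3 4; 0 -3 3) = Δ·Π!·Σ² = 1/36  (sign -1)
combine: 4πI² = 189·4/63·1/36 = 1/3
take √, sign -1: I = -0.16286750
No selection rule forces the value: the integral is nonzero (none).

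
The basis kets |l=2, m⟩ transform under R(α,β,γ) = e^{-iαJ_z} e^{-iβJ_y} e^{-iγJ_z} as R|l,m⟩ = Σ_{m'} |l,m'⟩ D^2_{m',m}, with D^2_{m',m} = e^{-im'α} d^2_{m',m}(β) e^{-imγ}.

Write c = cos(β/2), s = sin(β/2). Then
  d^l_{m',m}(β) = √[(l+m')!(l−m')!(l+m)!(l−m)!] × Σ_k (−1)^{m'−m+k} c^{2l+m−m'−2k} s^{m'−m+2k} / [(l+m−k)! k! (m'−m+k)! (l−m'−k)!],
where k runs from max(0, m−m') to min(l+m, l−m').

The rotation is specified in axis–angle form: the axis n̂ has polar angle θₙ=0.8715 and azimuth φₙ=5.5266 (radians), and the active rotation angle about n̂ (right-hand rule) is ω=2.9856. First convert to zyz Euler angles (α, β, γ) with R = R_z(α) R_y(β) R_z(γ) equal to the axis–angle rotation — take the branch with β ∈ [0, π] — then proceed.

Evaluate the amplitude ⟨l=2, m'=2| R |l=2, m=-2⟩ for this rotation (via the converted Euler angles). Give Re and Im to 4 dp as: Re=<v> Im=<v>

Axis–angle → zyz. n̂ = (sinθₙcosφₙ, sinθₙsinφₙ, cosθₙ) = (+0.556511, -0.525331, +0.643679), ω = 2.9856.
R = I cosω + sinω [n̂]ₓ + (1−cosω) n̂n̂ᵀ gives
  R = [-0.372210, -0.681157, +0.630463; -0.481152, -0.439263, -0.758644; +0.793695, -0.585724, -0.164242]
β = atan2(√(R₁₃²+R₂₃²), R₃₃) = 1.735786; α = atan2(R₂₃, R₁₃) mod 2π = 5.405772; γ = atan2(R₃₂, −R₃₁) mod 2π = 3.777350
D^2_{2,-2}(5.4058,1.7358,3.7774) = e^{-i·2·5.4058}·d^2_{2,-2}(1.7358)·e^{-i·-2·3.7774}. Compute d first:
With c≡cos(β/2)=0.646435 and s≡sin(β/2)=0.762969, N=[24·1·1·24]^{1/2}=24.000000
The bounds max(0,m−m')=0 and min(l+m,l−m')=0 give 1 term
  k=0: (−1)^4·24.0000/(24)·0.6464^0·0.7630^4 = +0.338865
d^2_{2,-2}(1.7358) = +0.338865
D = (-0.182992+0.983114i)·(+0.338865)·(+0.294833+0.955549i) = -0.336617+0.038968i

Re=-0.3366 Im=0.0390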